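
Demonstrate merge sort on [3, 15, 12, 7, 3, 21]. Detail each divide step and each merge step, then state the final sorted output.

Merge sort trace:

Split: [3, 15, 12, 7, 3, 21] -> [3, 15, 12] and [7, 3, 21]
  Split: [3, 15, 12] -> [3] and [15, 12]
    Split: [15, 12] -> [15] and [12]
    Merge: [15] + [12] -> [12, 15]
  Merge: [3] + [12, 15] -> [3, 12, 15]
  Split: [7, 3, 21] -> [7] and [3, 21]
    Split: [3, 21] -> [3] and [21]
    Merge: [3] + [21] -> [3, 21]
  Merge: [7] + [3, 21] -> [3, 7, 21]
Merge: [3, 12, 15] + [3, 7, 21] -> [3, 3, 7, 12, 15, 21]

Final sorted array: [3, 3, 7, 12, 15, 21]

The merge sort proceeds by recursively splitting the array and merging sorted halves.
After all merges, the sorted array is [3, 3, 7, 12, 15, 21].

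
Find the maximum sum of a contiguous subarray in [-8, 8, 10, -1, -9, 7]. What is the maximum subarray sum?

Using Kadane's algorithm on [-8, 8, 10, -1, -9, 7]:

Scanning through the array:
Position 1 (value 8): max_ending_here = 8, max_so_far = 8
Position 2 (value 10): max_ending_here = 18, max_so_far = 18
Position 3 (value -1): max_ending_here = 17, max_so_far = 18
Position 4 (value -9): max_ending_here = 8, max_so_far = 18
Position 5 (value 7): max_ending_here = 15, max_so_far = 18

Maximum subarray: [8, 10]
Maximum sum: 18

The maximum subarray is [8, 10] with sum 18. This subarray runs from index 1 to index 2.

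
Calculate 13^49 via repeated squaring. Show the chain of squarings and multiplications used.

Computing 13^49 by squaring (build up from 13^1; each line after the first costs one multiplication):

13^1 = 13
13^2 = (13^1)^2 = 13^2 = 169
13^3 = 13 * 13^2 = 13 * 169 = 2197
13^6 = (13^3)^2 = 2197^2 = 4826809
13^12 = (13^6)^2 = 4826809^2 = 23298085122481
13^24 = (13^12)^2 = 23298085122481^2 = 542800770374370512771595361
13^48 = (13^24)^2 = 542800770374370512771595361^2 = 294632676319010105335586872991323185304149065116720321
13^49 = 13 * 13^48 = 13 * 294632676319010105335586872991323185304149065116720321 = 3830224792147131369362629348887201408953937846517364173

Result: 3830224792147131369362629348887201408953937846517364173
Multiplications needed: 7 (7 lines after 13^1)

13^49 = 3830224792147131369362629348887201408953937846517364173. Using exponentiation by squaring, this requires 7 multiplications. The key idea: if the exponent is even, square the half-power; if odd, multiply by the base once.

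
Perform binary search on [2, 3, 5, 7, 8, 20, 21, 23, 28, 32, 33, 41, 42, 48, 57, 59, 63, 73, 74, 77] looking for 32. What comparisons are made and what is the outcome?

Binary search for 32 in [2, 3, 5, 7, 8, 20, 21, 23, 28, 32, 33, 41, 42, 48, 57, 59, 63, 73, 74, 77]:

lo=0, hi=19, mid=9, arr[mid]=32 -> Found target at index 9!

Binary search finds 32 at index 9 after 1 comparisons. The search repeatedly halves the search space by comparing with the middle element.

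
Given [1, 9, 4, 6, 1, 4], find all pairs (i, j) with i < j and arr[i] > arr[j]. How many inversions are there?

Finding inversions in [1, 9, 4, 6, 1, 4]:

(1, 2): arr[1]=9 > arr[2]=4
(1, 3): arr[1]=9 > arr[3]=6
(1, 4): arr[1]=9 > arr[4]=1
(1, 5): arr[1]=9 > arr[5]=4
(2, 4): arr[2]=4 > arr[4]=1
(3, 4): arr[3]=6 > arr[4]=1
(3, 5): arr[3]=6 > arr[5]=4

Total inversions: 7

The array has 7 inversion(s): (1,2), (1,3), (1,4), (1,5), (2,4), (3,4), (3,5). Each pair (i,j) satisfies i < j and arr[i] > arr[j].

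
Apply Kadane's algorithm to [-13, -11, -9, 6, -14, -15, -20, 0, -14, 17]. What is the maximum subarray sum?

Using Kadane's algorithm on [-13, -11, -9, 6, -14, -15, -20, 0, -14, 17]:

Scanning through the array:
Position 1 (value -11): max_ending_here = -11, max_so_far = -11
Position 2 (value -9): max_ending_here = -9, max_so_far = -9
Position 3 (value 6): max_ending_here = 6, max_so_far = 6
Position 4 (value -14): max_ending_here = -8, max_so_far = 6
Position 5 (value -15): max_ending_here = -15, max_so_far = 6
Position 6 (value -20): max_ending_here = -20, max_so_far = 6
Position 7 (value 0): max_ending_here = 0, max_so_far = 6
Position 8 (value -14): max_ending_here = -14, max_so_far = 6
Position 9 (value 17): max_ending_here = 17, max_so_far = 17

Maximum subarray: [17]
Maximum sum: 17

The maximum subarray is [17] with sum 17. This subarray runs from index 9 to index 9.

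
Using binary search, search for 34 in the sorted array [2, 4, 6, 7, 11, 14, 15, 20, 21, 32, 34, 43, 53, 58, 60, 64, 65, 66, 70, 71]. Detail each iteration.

Binary search for 34 in [2, 4, 6, 7, 11, 14, 15, 20, 21, 32, 34, 43, 53, 58, 60, 64, 65, 66, 70, 71]:

lo=0, hi=19, mid=9, arr[mid]=32 -> 32 < 34, search right half
lo=10, hi=19, mid=14, arr[mid]=60 -> 60 > 34, search left half
lo=10, hi=13, mid=11, arr[mid]=43 -> 43 > 34, search left half
lo=10, hi=10, mid=10, arr[mid]=34 -> Found target at index 10!

Binary search finds 34 at index 10 after 4 comparisons. The search repeatedly halves the search space by comparing with the middle element.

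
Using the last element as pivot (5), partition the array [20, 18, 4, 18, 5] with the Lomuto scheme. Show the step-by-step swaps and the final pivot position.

Lomuto partition with pivot = 5:

Initial array: [20, 18, 4, 18, 5]

arr[0]=20 > 5: no swap
arr[1]=18 > 5: no swap
arr[2]=4 <= 5: swap with position 0, array becomes [4, 18, 20, 18, 5]
arr[3]=18 > 5: no swap

Place pivot at position 1: [4, 5, 20, 18, 18]
Pivot position: 1

After partitioning with pivot 5, the array becomes [4, 5, 20, 18, 18]. The pivot is placed at index 1. All elements to the left of the pivot are <= 5, and all elements to the right are > 5.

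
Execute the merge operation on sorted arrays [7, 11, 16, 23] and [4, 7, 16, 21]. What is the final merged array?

Merging process:

Compare 7 vs 4: take 4 from right. Merged: [4]
Compare 7 vs 7: take 7 from left. Merged: [4, 7]
Compare 11 vs 7: take 7 from right. Merged: [4, 7, 7]
Compare 11 vs 16: take 11 from left. Merged: [4, 7, 7, 11]
Compare 16 vs 16: take 16 from left. Merged: [4, 7, 7, 11, 16]
Compare 23 vs 16: take 16 from right. Merged: [4, 7, 7, 11, 16, 16]
Compare 23 vs 21: take 21 from right. Merged: [4, 7, 7, 11, 16, 16, 21]
Append remaining from left: [23]. Merged: [4, 7, 7, 11, 16, 16, 21, 23]

Final merged array: [4, 7, 7, 11, 16, 16, 21, 23]
Total comparisons: 7

The merged array is [4, 7, 7, 11, 16, 16, 21, 23], requiring 7 comparisons. The merge step runs in O(n) time where n is the total number of elements.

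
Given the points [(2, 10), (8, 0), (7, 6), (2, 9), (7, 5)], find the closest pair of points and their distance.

Computing all pairwise distances among 5 points:

d((2, 10), (8, 0)) = 11.6619
d((2, 10), (7, 6)) = 6.4031
d((2, 10), (2, 9)) = 1.0 <-- minimum
d((2, 10), (7, 5)) = 7.0711
d((8, 0), (7, 6)) = 6.0828
d((8, 0), (2, 9)) = 10.8167
d((8, 0), (7, 5)) = 5.099
d((7, 6), (2, 9)) = 5.831
d((7, 6), (7, 5)) = 1.0 <-- minimum
d((2, 9), (7, 5)) = 6.4031

Minimum distance: 1.0 (tie among 2 pairs: (2, 10) and (2, 9); (7, 6) and (7, 5))

The minimum Euclidean distance is 1.0. There is a tie: 2 pairs achieve this minimum — (2, 10) and (2, 9); (7, 6) and (7, 5). Any of these is a valid closest pair. For 5 points, brute-force pairwise comparison is shown above. For large n, the divide-and-conquer algorithm (sort by x, recurse on halves, check the dividing strip) achieves O(n log n).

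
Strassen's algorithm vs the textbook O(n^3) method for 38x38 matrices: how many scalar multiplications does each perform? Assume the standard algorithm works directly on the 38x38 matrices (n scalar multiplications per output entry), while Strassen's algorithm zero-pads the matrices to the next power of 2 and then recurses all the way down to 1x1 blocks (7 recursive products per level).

Matrix multiplication for 38x38 matrices:

Strassen's algorithm requires power-of-2 dimensions. Pad 38x38 to 64x64 (next power of 2).

Standard algorithm: 38^3 = 54872 multiplications
Strassen's algorithm: 7^(log2(64)) = 7^6 = 117649 multiplications
Difference: 54872 - 117649 = -62777 (Strassen uses MORE here due to padding overhead — for small or just-over-power-of-2 n, padding can outweigh the per-level savings)

Standard: 54872 multiplications (38^3). Strassen: 117649 multiplications (7^6, after padding to 64x64). Strassen reduces 8 recursive multiplications to 7 at each level.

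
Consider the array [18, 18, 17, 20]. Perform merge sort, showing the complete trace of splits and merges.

Merge sort trace:

Split: [18, 18, 17, 20] -> [18, 18] and [17, 20]
  Split: [18, 18] -> [18] and [18]
  Merge: [18] + [18] -> [18, 18]
  Split: [17, 20] -> [17] and [20]
  Merge: [17] + [20] -> [17, 20]
Merge: [18, 18] + [17, 20] -> [17, 18, 18, 20]

Final sorted array: [17, 18, 18, 20]

The merge sort proceeds by recursively splitting the array and merging sorted halves.
After all merges, the sorted array is [17, 18, 18, 20].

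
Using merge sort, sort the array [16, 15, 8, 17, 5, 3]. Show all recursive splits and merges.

Merge sort trace:

Split: [16, 15, 8, 17, 5, 3] -> [16, 15, 8] and [17, 5, 3]
  Split: [16, 15, 8] -> [16] and [15, 8]
    Split: [15, 8] -> [15] and [8]
    Merge: [15] + [8] -> [8, 15]
  Merge: [16] + [8, 15] -> [8, 15, 16]
  Split: [17, 5, 3] -> [17] and [5, 3]
    Split: [5, 3] -> [5] and [3]
    Merge: [5] + [3] -> [3, 5]
  Merge: [17] + [3, 5] -> [3, 5, 17]
Merge: [8, 15, 16] + [3, 5, 17] -> [3, 5, 8, 15, 16, 17]

Final sorted array: [3, 5, 8, 15, 16, 17]

The merge sort proceeds by recursively splitting the array and merging sorted halves.
After all merges, the sorted array is [3, 5, 8, 15, 16, 17].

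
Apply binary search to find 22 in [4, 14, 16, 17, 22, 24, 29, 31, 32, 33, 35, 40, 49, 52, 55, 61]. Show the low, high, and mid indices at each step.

Binary search for 22 in [4, 14, 16, 17, 22, 24, 29, 31, 32, 33, 35, 40, 49, 52, 55, 61]:

lo=0, hi=15, mid=7, arr[mid]=31 -> 31 > 22, search left half
lo=0, hi=6, mid=3, arr[mid]=17 -> 17 < 22, search right half
lo=4, hi=6, mid=5, arr[mid]=24 -> 24 > 22, search left half
lo=4, hi=4, mid=4, arr[mid]=22 -> Found target at index 4!

Binary search finds 22 at index 4 after 4 comparisons. The search repeatedly halves the search space by comparing with the middle element.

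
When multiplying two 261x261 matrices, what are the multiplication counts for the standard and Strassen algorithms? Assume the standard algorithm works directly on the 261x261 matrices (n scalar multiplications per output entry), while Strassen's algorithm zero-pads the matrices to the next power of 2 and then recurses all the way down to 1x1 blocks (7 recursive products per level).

Matrix multiplication for 261x261 matrices:

Strassen's algorithm requires power-of-2 dimensions. Pad 261x261 to 512x512 (next power of 2).

Standard algorithm: 261^3 = 17779581 multiplications
Strassen's algorithm: 7^(log2(512)) = 7^9 = 40353607 multiplications
Difference: 17779581 - 40353607 = -22574026 (Strassen uses MORE here due to padding overhead — for small or just-over-power-of-2 n, padding can outweigh the per-level savings)

Standard: 17779581 multiplications (261^3). Strassen: 40353607 multiplications (7^9, after padding to 512x512). Strassen reduces 8 recursive multiplications to 7 at each level.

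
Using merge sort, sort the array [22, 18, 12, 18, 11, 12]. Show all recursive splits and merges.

Merge sort trace:

Split: [22, 18, 12, 18, 11, 12] -> [22, 18, 12] and [18, 11, 12]
  Split: [22, 18, 12] -> [22] and [18, 12]
    Split: [18, 12] -> [18] and [12]
    Merge: [18] + [12] -> [12, 18]
  Merge: [22] + [12, 18] -> [12, 18, 22]
  Split: [18, 11, 12] -> [18] and [11, 12]
    Split: [11, 12] -> [11] and [12]
    Merge: [11] + [12] -> [11, 12]
  Merge: [18] + [11, 12] -> [11, 12, 18]
Merge: [12, 18, 22] + [11, 12, 18] -> [11, 12, 12, 18, 18, 22]

Final sorted array: [11, 12, 12, 18, 18, 22]

The merge sort proceeds by recursively splitting the array and merging sorted halves.
After all merges, the sorted array is [11, 12, 12, 18, 18, 22].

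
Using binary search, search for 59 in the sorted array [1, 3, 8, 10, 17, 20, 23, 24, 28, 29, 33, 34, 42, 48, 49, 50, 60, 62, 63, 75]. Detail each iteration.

Binary search for 59 in [1, 3, 8, 10, 17, 20, 23, 24, 28, 29, 33, 34, 42, 48, 49, 50, 60, 62, 63, 75]:

lo=0, hi=19, mid=9, arr[mid]=29 -> 29 < 59, search right half
lo=10, hi=19, mid=14, arr[mid]=49 -> 49 < 59, search right half
lo=15, hi=19, mid=17, arr[mid]=62 -> 62 > 59, search left half
lo=15, hi=16, mid=15, arr[mid]=50 -> 50 < 59, search right half
lo=16, hi=16, mid=16, arr[mid]=60 -> 60 > 59, search left half
lo=16 > hi=15, target 59 not found

Binary search determines that 59 is not in the array after 5 comparisons. The search space was exhausted without finding the target.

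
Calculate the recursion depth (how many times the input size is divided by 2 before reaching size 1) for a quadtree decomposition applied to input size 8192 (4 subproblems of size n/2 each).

For divide and conquer with division factor 2:

Problem sizes at each level:
Level 0: 8192
Level 1: 4096
Level 2: 2048
Level 3: 1024
Level 4: 512
Level 5: 256
Level 6: 128
Level 7: 64
Level 8: 32
Level 9: 16
Level 10: 8
Level 11: 4
Level 12: 2
Level 13: 1

The root is level 0 and the size-1 base case is level 13 (the tree spans levels 0 through 13, i.e. 14 levels counting the root), so the depth is the number of divisions: log_2(8192) = 13

The recursion tree depth is log_2(8192) = 13. At each level, the problem size is divided by 2, so it takes 13 divisions to reduce to a base case of size 1. The algorithm makes 4 recursive calls at each level.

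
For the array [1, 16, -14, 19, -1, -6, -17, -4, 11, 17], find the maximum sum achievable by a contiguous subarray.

Using Kadane's algorithm on [1, 16, -14, 19, -1, -6, -17, -4, 11, 17]:

Scanning through the array:
Position 1 (value 16): max_ending_here = 17, max_so_far = 17
Position 2 (value -14): max_ending_here = 3, max_so_far = 17
Position 3 (value 19): max_ending_here = 22, max_so_far = 22
Position 4 (value -1): max_ending_here = 21, max_so_far = 22
Position 5 (value -6): max_ending_here = 15, max_so_far = 22
Position 6 (value -17): max_ending_here = -2, max_so_far = 22
Position 7 (value -4): max_ending_here = -4, max_so_far = 22
Position 8 (value 11): max_ending_here = 11, max_so_far = 22
Position 9 (value 17): max_ending_here = 28, max_so_far = 28

Maximum subarray: [11, 17]
Maximum sum: 28

The maximum subarray is [11, 17] with sum 28. This subarray runs from index 8 to index 9.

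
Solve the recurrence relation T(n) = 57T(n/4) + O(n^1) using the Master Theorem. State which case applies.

Master Theorem for T(n) = 57T(n/4) + O(n^1):

a = 57, b = 4, c = 1
log_b(a) = log_4(57) = 2.9164

Case 1: c = 1 < log_4(57) = 2.9164
T(n) = O(n^(log_4 57))

For T(n) = 57T(n/4) + O(n^1): log_4(57) = 2.9164. This is Case 1 of the Master Theorem (c < log_b(a), work dominated by leaves), giving O(n^(log_4 57)).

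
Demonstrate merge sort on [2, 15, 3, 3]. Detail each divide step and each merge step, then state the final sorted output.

Merge sort trace:

Split: [2, 15, 3, 3] -> [2, 15] and [3, 3]
  Split: [2, 15] -> [2] and [15]
  Merge: [2] + [15] -> [2, 15]
  Split: [3, 3] -> [3] and [3]
  Merge: [3] + [3] -> [3, 3]
Merge: [2, 15] + [3, 3] -> [2, 3, 3, 15]

Final sorted array: [2, 3, 3, 15]

The merge sort proceeds by recursively splitting the array and merging sorted halves.
After all merges, the sorted array is [2, 3, 3, 15].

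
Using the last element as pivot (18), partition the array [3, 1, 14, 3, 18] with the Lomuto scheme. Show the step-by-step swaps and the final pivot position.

Lomuto partition with pivot = 18:

Initial array: [3, 1, 14, 3, 18]

arr[0]=3 <= 18: swap with position 0, array becomes [3, 1, 14, 3, 18]
arr[1]=1 <= 18: swap with position 1, array becomes [3, 1, 14, 3, 18]
arr[2]=14 <= 18: swap with position 2, array becomes [3, 1, 14, 3, 18]
arr[3]=3 <= 18: swap with position 3, array becomes [3, 1, 14, 3, 18]

Place pivot at position 4: [3, 1, 14, 3, 18]
Pivot position: 4

After partitioning with pivot 18, the array becomes [3, 1, 14, 3, 18]. The pivot is placed at index 4. All elements to the left of the pivot are <= 18, and all elements to the right are > 18.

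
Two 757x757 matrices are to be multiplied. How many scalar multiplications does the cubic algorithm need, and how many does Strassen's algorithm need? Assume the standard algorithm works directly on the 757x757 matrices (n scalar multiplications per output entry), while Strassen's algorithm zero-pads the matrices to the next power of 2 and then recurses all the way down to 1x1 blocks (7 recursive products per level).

Matrix multiplication for 757x757 matrices:

Strassen's algorithm requires power-of-2 dimensions. Pad 757x757 to 1024x1024 (next power of 2).

Standard algorithm: 757^3 = 433798093 multiplications
Strassen's algorithm: 7^(log2(1024)) = 7^10 = 282475249 multiplications
Savings: 433798093 - 282475249 = 151322844 multiplications

Standard: 433798093 multiplications (757^3). Strassen: 282475249 multiplications (7^10, after padding to 1024x1024). Strassen reduces 8 recursive multiplications to 7 at each level.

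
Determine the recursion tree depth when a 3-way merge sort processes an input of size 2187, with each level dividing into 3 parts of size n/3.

For divide and conquer with division factor 3:

Problem sizes at each level:
Level 0: 2187
Level 1: 729
Level 2: 243
Level 3: 81
Level 4: 27
Level 5: 9
Level 6: 3
Level 7: 1

The root is level 0 and the size-1 base case is level 7 (the tree spans levels 0 through 7, i.e. 8 levels counting the root), so the depth is the number of divisions: log_3(2187) = 7

The recursion tree depth is log_3(2187) = 7. At each level, the problem size is divided by 3, so it takes 7 divisions to reduce to a base case of size 1. The algorithm makes 3 recursive calls at each level.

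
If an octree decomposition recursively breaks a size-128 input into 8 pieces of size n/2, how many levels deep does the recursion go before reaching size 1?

For divide and conquer with division factor 2:

Problem sizes at each level:
Level 0: 128
Level 1: 64
Level 2: 32
Level 3: 16
Level 4: 8
Level 5: 4
Level 6: 2
Level 7: 1

The root is level 0 and the size-1 base case is level 7 (the tree spans levels 0 through 7, i.e. 8 levels counting the root), so the depth is the number of divisions: log_2(128) = 7

The recursion tree depth is log_2(128) = 7. At each level, the problem size is divided by 2, so it takes 7 divisions to reduce to a base case of size 1. The algorithm makes 8 recursive calls at each level.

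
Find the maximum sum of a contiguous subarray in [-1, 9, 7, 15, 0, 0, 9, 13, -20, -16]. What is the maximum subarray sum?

Using Kadane's algorithm on [-1, 9, 7, 15, 0, 0, 9, 13, -20, -16]:

Scanning through the array:
Position 1 (value 9): max_ending_here = 9, max_so_far = 9
Position 2 (value 7): max_ending_here = 16, max_so_far = 16
Position 3 (value 15): max_ending_here = 31, max_so_far = 31
Position 4 (value 0): max_ending_here = 31, max_so_far = 31
Position 5 (value 0): max_ending_here = 31, max_so_far = 31
Position 6 (value 9): max_ending_here = 40, max_so_far = 40
Position 7 (value 13): max_ending_here = 53, max_so_far = 53
Position 8 (value -20): max_ending_here = 33, max_so_far = 53
Position 9 (value -16): max_ending_here = 17, max_so_far = 53

Maximum subarray: [9, 7, 15, 0, 0, 9, 13]
Maximum sum: 53

The maximum subarray is [9, 7, 15, 0, 0, 9, 13] with sum 53. This subarray runs from index 1 to index 7.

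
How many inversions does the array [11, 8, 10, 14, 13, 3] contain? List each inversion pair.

Finding inversions in [11, 8, 10, 14, 13, 3]:

(0, 1): arr[0]=11 > arr[1]=8
(0, 2): arr[0]=11 > arr[2]=10
(0, 5): arr[0]=11 > arr[5]=3
(1, 5): arr[1]=8 > arr[5]=3
(2, 5): arr[2]=10 > arr[5]=3
(3, 4): arr[3]=14 > arr[4]=13
(3, 5): arr[3]=14 > arr[5]=3
(4, 5): arr[4]=13 > arr[5]=3

Total inversions: 8

The array has 8 inversion(s): (0,1), (0,2), (0,5), (1,5), (2,5), (3,4), (3,5), (4,5). Each pair (i,j) satisfies i < j and arr[i] > arr[j].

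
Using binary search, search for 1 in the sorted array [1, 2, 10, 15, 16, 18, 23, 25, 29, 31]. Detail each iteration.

Binary search for 1 in [1, 2, 10, 15, 16, 18, 23, 25, 29, 31]:

lo=0, hi=9, mid=4, arr[mid]=16 -> 16 > 1, search left half
lo=0, hi=3, mid=1, arr[mid]=2 -> 2 > 1, search left half
lo=0, hi=0, mid=0, arr[mid]=1 -> Found target at index 0!

Binary search finds 1 at index 0 after 3 comparisons. The search repeatedly halves the search space by comparing with the middle element.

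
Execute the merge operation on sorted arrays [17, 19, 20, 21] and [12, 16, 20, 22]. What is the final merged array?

Merging process:

Compare 17 vs 12: take 12 from right. Merged: [12]
Compare 17 vs 16: take 16 from right. Merged: [12, 16]
Compare 17 vs 20: take 17 from left. Merged: [12, 16, 17]
Compare 19 vs 20: take 19 from left. Merged: [12, 16, 17, 19]
Compare 20 vs 20: take 20 from left. Merged: [12, 16, 17, 19, 20]
Compare 21 vs 20: take 20 from right. Merged: [12, 16, 17, 19, 20, 20]
Compare 21 vs 22: take 21 from left. Merged: [12, 16, 17, 19, 20, 20, 21]
Append remaining from right: [22]. Merged: [12, 16, 17, 19, 20, 20, 21, 22]

Final merged array: [12, 16, 17, 19, 20, 20, 21, 22]
Total comparisons: 7

The merged array is [12, 16, 17, 19, 20, 20, 21, 22], requiring 7 comparisons. The merge step runs in O(n) time where n is the total number of elements.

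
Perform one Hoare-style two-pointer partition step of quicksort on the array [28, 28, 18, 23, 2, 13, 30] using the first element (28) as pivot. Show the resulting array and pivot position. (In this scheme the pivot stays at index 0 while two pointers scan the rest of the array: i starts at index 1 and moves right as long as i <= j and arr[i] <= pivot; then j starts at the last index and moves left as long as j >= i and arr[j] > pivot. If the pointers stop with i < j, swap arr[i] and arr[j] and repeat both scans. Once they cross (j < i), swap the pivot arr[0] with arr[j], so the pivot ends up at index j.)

Hoare-style two-pointer partition with pivot = 28:

Initial array: [28, 28, 18, 23, 2, 13, 30]

Pointers start at i = 1, j = 6.
i ends at 6, j ends at 5: the pointers have crossed (j < i), so scanning stops.

Swap pivot arr[0] with arr[5] to place pivot at position 5: [13, 28, 18, 23, 2, 28, 30]
Pivot position: 5

After partitioning with pivot 28, the array becomes [13, 28, 18, 23, 2, 28, 30]. The pivot is placed at index 5. All elements to the left of the pivot are <= 28, and all elements to the right are > 28.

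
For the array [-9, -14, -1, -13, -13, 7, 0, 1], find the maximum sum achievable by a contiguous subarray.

Using Kadane's algorithm on [-9, -14, -1, -13, -13, 7, 0, 1]:

Scanning through the array:
Position 1 (value -14): max_ending_here = -14, max_so_far = -9
Position 2 (value -1): max_ending_here = -1, max_so_far = -1
Position 3 (value -13): max_ending_here = -13, max_so_far = -1
Position 4 (value -13): max_ending_here = -13, max_so_far = -1
Position 5 (value 7): max_ending_here = 7, max_so_far = 7
Position 6 (value 0): max_ending_here = 7, max_so_far = 7
Position 7 (value 1): max_ending_here = 8, max_so_far = 8

Maximum subarray: [7, 0, 1]
Maximum sum: 8

The maximum subarray is [7, 0, 1] with sum 8. This subarray runs from index 5 to index 7.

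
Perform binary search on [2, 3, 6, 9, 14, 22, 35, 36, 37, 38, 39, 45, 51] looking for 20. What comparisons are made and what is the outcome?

Binary search for 20 in [2, 3, 6, 9, 14, 22, 35, 36, 37, 38, 39, 45, 51]:

lo=0, hi=12, mid=6, arr[mid]=35 -> 35 > 20, search left half
lo=0, hi=5, mid=2, arr[mid]=6 -> 6 < 20, search right half
lo=3, hi=5, mid=4, arr[mid]=14 -> 14 < 20, search right half
lo=5, hi=5, mid=5, arr[mid]=22 -> 22 > 20, search left half
lo=5 > hi=4, target 20 not found

Binary search determines that 20 is not in the array after 4 comparisons. The search space was exhausted without finding the target.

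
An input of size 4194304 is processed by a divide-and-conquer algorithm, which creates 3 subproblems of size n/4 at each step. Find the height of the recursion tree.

For divide and conquer with division factor 4:

Problem sizes at each level:
Level 0: 4194304
Level 1: 1048576
Level 2: 262144
Level 3: 65536
Level 4: 16384
Level 5: 4096
Level 6: 1024
Level 7: 256
Level 8: 64
Level 9: 16
Level 10: 4
Level 11: 1

The root is level 0 and the size-1 base case is level 11 (the tree spans levels 0 through 11, i.e. 12 levels counting the root), so the depth is the number of divisions: log_4(4194304) = 11

The recursion tree depth is log_4(4194304) = 11. At each level, the problem size is divided by 4, so it takes 11 divisions to reduce to a base case of size 1. The algorithm makes 3 recursive calls at each level.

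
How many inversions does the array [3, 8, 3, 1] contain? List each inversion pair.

Finding inversions in [3, 8, 3, 1]:

(0, 3): arr[0]=3 > arr[3]=1
(1, 2): arr[1]=8 > arr[2]=3
(1, 3): arr[1]=8 > arr[3]=1
(2, 3): arr[2]=3 > arr[3]=1

Total inversions: 4

The array has 4 inversion(s): (0,3), (1,2), (1,3), (2,3). Each pair (i,j) satisfies i < j and arr[i] > arr[j].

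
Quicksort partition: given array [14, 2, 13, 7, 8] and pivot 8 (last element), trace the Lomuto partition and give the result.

Lomuto partition with pivot = 8:

Initial array: [14, 2, 13, 7, 8]

arr[0]=14 > 8: no swap
arr[1]=2 <= 8: swap with position 0, array becomes [2, 14, 13, 7, 8]
arr[2]=13 > 8: no swap
arr[3]=7 <= 8: swap with position 1, array becomes [2, 7, 13, 14, 8]

Place pivot at position 2: [2, 7, 8, 14, 13]
Pivot position: 2

After partitioning with pivot 8, the array becomes [2, 7, 8, 14, 13]. The pivot is placed at index 2. All elements to the left of the pivot are <= 8, and all elements to the right are > 8.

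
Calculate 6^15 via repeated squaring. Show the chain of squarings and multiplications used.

Computing 6^15 by squaring (build up from 6^1; each line after the first costs one multiplication):

6^1 = 6
6^2 = (6^1)^2 = 6^2 = 36
6^3 = 6 * 6^2 = 6 * 36 = 216
6^6 = (6^3)^2 = 216^2 = 46656
6^7 = 6 * 6^6 = 6 * 46656 = 279936
6^14 = (6^7)^2 = 279936^2 = 78364164096
6^15 = 6 * 6^14 = 6 * 78364164096 = 470184984576

Result: 470184984576
Multiplications needed: 6 (6 lines after 6^1)

6^15 = 470184984576. Using exponentiation by squaring, this requires 6 multiplications. The key idea: if the exponent is even, square the half-power; if odd, multiply by the base once.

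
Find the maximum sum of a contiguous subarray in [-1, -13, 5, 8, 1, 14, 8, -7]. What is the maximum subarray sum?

Using Kadane's algorithm on [-1, -13, 5, 8, 1, 14, 8, -7]:

Scanning through the array:
Position 1 (value -13): max_ending_here = -13, max_so_far = -1
Position 2 (value 5): max_ending_here = 5, max_so_far = 5
Position 3 (value 8): max_ending_here = 13, max_so_far = 13
Position 4 (value 1): max_ending_here = 14, max_so_far = 14
Position 5 (value 14): max_ending_here = 28, max_so_far = 28
Position 6 (value 8): max_ending_here = 36, max_so_far = 36
Position 7 (value -7): max_ending_here = 29, max_so_far = 36

Maximum subarray: [5, 8, 1, 14, 8]
Maximum sum: 36

The maximum subarray is [5, 8, 1, 14, 8] with sum 36. This subarray runs from index 2 to index 6.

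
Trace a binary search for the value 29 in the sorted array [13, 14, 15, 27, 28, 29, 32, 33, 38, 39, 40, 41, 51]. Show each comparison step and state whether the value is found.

Binary search for 29 in [13, 14, 15, 27, 28, 29, 32, 33, 38, 39, 40, 41, 51]:

lo=0, hi=12, mid=6, arr[mid]=32 -> 32 > 29, search left half
lo=0, hi=5, mid=2, arr[mid]=15 -> 15 < 29, search right half
lo=3, hi=5, mid=4, arr[mid]=28 -> 28 < 29, search right half
lo=5, hi=5, mid=5, arr[mid]=29 -> Found target at index 5!

Binary search finds 29 at index 5 after 4 comparisons. The search repeatedly halves the search space by comparing with the middle element.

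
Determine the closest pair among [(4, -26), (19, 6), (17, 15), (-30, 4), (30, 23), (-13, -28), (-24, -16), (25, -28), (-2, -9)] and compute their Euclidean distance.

Computing all pairwise distances among 9 points:

d((4, -26), (19, 6)) = 35.3412
d((4, -26), (17, 15)) = 43.0116
d((4, -26), (-30, 4)) = 45.3431
d((4, -26), (30, 23)) = 55.4707
d((4, -26), (-13, -28)) = 17.1172
d((4, -26), (-24, -16)) = 29.7321
d((4, -26), (25, -28)) = 21.095
d((4, -26), (-2, -9)) = 18.0278
d((19, 6), (17, 15)) = 9.2195 <-- minimum
d((19, 6), (-30, 4)) = 49.0408
d((19, 6), (30, 23)) = 20.2485
d((19, 6), (-13, -28)) = 46.6905
d((19, 6), (-24, -16)) = 48.3011
d((19, 6), (25, -28)) = 34.5254
d((19, 6), (-2, -9)) = 25.807
d((17, 15), (-30, 4)) = 48.2701
d((17, 15), (30, 23)) = 15.2643
d((17, 15), (-13, -28)) = 52.4309
d((17, 15), (-24, -16)) = 51.4004
d((17, 15), (25, -28)) = 43.7379
d((17, 15), (-2, -9)) = 30.6105
d((-30, 4), (30, 23)) = 62.9365
d((-30, 4), (-13, -28)) = 36.2353
d((-30, 4), (-24, -16)) = 20.8806
d((-30, 4), (25, -28)) = 63.6318
d((-30, 4), (-2, -9)) = 30.8707
d((30, 23), (-13, -28)) = 66.7083
d((30, 23), (-24, -16)) = 66.6108
d((30, 23), (25, -28)) = 51.2445
d((30, 23), (-2, -9)) = 45.2548
d((-13, -28), (-24, -16)) = 16.2788
d((-13, -28), (25, -28)) = 38.0
d((-13, -28), (-2, -9)) = 21.9545
d((-24, -16), (25, -28)) = 50.448
d((-24, -16), (-2, -9)) = 23.0868
d((25, -28), (-2, -9)) = 33.0151

Closest pair: (19, 6) and (17, 15) with distance 9.2195

The closest pair is (19, 6) and (17, 15) with Euclidean distance 9.2195. For 9 points, brute-force pairwise comparison is shown above. For large n, the divide-and-conquer algorithm (sort by x, recurse on halves, check the dividing strip) achieves O(n log n).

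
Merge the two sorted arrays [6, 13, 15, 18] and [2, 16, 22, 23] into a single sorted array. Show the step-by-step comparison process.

Merging process:

Compare 6 vs 2: take 2 from right. Merged: [2]
Compare 6 vs 16: take 6 from left. Merged: [2, 6]
Compare 13 vs 16: take 13 from left. Merged: [2, 6, 13]
Compare 15 vs 16: take 15 from left. Merged: [2, 6, 13, 15]
Compare 18 vs 16: take 16 from right. Merged: [2, 6, 13, 15, 16]
Compare 18 vs 22: take 18 from left. Merged: [2, 6, 13, 15, 16, 18]
Append remaining from right: [22, 23]. Merged: [2, 6, 13, 15, 16, 18, 22, 23]

Final merged array: [2, 6, 13, 15, 16, 18, 22, 23]
Total comparisons: 6

The merged array is [2, 6, 13, 15, 16, 18, 22, 23], requiring 6 comparisons. The merge step runs in O(n) time where n is the total number of elements.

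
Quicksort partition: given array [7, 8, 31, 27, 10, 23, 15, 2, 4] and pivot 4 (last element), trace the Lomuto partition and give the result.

Lomuto partition with pivot = 4:

Initial array: [7, 8, 31, 27, 10, 23, 15, 2, 4]

arr[0]=7 > 4: no swap
arr[1]=8 > 4: no swap
arr[2]=31 > 4: no swap
arr[3]=27 > 4: no swap
arr[4]=10 > 4: no swap
arr[5]=23 > 4: no swap
arr[6]=15 > 4: no swap
arr[7]=2 <= 4: swap with position 0, array becomes [2, 8, 31, 27, 10, 23, 15, 7, 4]

Place pivot at position 1: [2, 4, 31, 27, 10, 23, 15, 7, 8]
Pivot position: 1

After partitioning with pivot 4, the array becomes [2, 4, 31, 27, 10, 23, 15, 7, 8]. The pivot is placed at index 1. All elements to the left of the pivot are <= 4, and all elements to the right are > 4.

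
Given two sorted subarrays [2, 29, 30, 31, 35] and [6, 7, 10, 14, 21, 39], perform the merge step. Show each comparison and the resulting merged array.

Merging process:

Compare 2 vs 6: take 2 from left. Merged: [2]
Compare 29 vs 6: take 6 from right. Merged: [2, 6]
Compare 29 vs 7: take 7 from right. Merged: [2, 6, 7]
Compare 29 vs 10: take 10 from right. Merged: [2, 6, 7, 10]
Compare 29 vs 14: take 14 from right. Merged: [2, 6, 7, 10, 14]
Compare 29 vs 21: take 21 from right. Merged: [2, 6, 7, 10, 14, 21]
Compare 29 vs 39: take 29 from left. Merged: [2, 6, 7, 10, 14, 21, 29]
Compare 30 vs 39: take 30 from left. Merged: [2, 6, 7, 10, 14, 21, 29, 30]
Compare 31 vs 39: take 31 from left. Merged: [2, 6, 7, 10, 14, 21, 29, 30, 31]
Compare 35 vs 39: take 35 from left. Merged: [2, 6, 7, 10, 14, 21, 29, 30, 31, 35]
Append remaining from right: [39]. Merged: [2, 6, 7, 10, 14, 21, 29, 30, 31, 35, 39]

Final merged array: [2, 6, 7, 10, 14, 21, 29, 30, 31, 35, 39]
Total comparisons: 10

The merged array is [2, 6, 7, 10, 14, 21, 29, 30, 31, 35, 39], requiring 10 comparisons. The merge step runs in O(n) time where n is the total number of elements.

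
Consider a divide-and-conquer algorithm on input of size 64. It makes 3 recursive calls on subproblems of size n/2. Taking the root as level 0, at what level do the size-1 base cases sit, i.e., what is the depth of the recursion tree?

For divide and conquer with division factor 2:

Problem sizes at each level:
Level 0: 64
Level 1: 32
Level 2: 16
Level 3: 8
Level 4: 4
Level 5: 2
Level 6: 1

The root is level 0 and the size-1 base case is level 6 (the tree spans levels 0 through 6, i.e. 7 levels counting the root), so the depth is the number of divisions: log_2(64) = 6

The recursion tree depth is log_2(64) = 6. At each level, the problem size is divided by 2, so it takes 6 divisions to reduce to a base case of size 1. The algorithm makes 3 recursive calls at each level.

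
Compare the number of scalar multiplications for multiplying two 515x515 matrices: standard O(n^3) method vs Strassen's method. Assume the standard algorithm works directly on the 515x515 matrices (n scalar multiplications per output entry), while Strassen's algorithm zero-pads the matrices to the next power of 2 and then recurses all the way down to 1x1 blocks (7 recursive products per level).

Matrix multiplication for 515x515 matrices:

Strassen's algorithm requires power-of-2 dimensions. Pad 515x515 to 1024x1024 (next power of 2).

Standard algorithm: 515^3 = 136590875 multiplications
Strassen's algorithm: 7^(log2(1024)) = 7^10 = 282475249 multiplications
Difference: 136590875 - 282475249 = -145884374 (Strassen uses MORE here due to padding overhead — for small or just-over-power-of-2 n, padding can outweigh the per-level savings)

Standard: 136590875 multiplications (515^3). Strassen: 282475249 multiplications (7^10, after padding to 1024x1024). Strassen reduces 8 recursive multiplications to 7 at each level.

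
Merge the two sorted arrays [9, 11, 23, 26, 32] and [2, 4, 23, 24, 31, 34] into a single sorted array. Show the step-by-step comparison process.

Merging process:

Compare 9 vs 2: take 2 from right. Merged: [2]
Compare 9 vs 4: take 4 from right. Merged: [2, 4]
Compare 9 vs 23: take 9 from left. Merged: [2, 4, 9]
Compare 11 vs 23: take 11 from left. Merged: [2, 4, 9, 11]
Compare 23 vs 23: take 23 from left. Merged: [2, 4, 9, 11, 23]
Compare 26 vs 23: take 23 from right. Merged: [2, 4, 9, 11, 23, 23]
Compare 26 vs 24: take 24 from right. Merged: [2, 4, 9, 11, 23, 23, 24]
Compare 26 vs 31: take 26 from left. Merged: [2, 4, 9, 11, 23, 23, 24, 26]
Compare 32 vs 31: take 31 from right. Merged: [2, 4, 9, 11, 23, 23, 24, 26, 31]
Compare 32 vs 34: take 32 from left. Merged: [2, 4, 9, 11, 23, 23, 24, 26, 31, 32]
Append remaining from right: [34]. Merged: [2, 4, 9, 11, 23, 23, 24, 26, 31, 32, 34]

Final merged array: [2, 4, 9, 11, 23, 23, 24, 26, 31, 32, 34]
Total comparisons: 10

The merged array is [2, 4, 9, 11, 23, 23, 24, 26, 31, 32, 34], requiring 10 comparisons. The merge step runs in O(n) time where n is the total number of elements.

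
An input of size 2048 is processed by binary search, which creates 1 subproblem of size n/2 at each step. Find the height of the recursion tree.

For divide and conquer with division factor 2:

Problem sizes at each level:
Level 0: 2048
Level 1: 1024
Level 2: 512
Level 3: 256
Level 4: 128
Level 5: 64
Level 6: 32
Level 7: 16
Level 8: 8
Level 9: 4
Level 10: 2
Level 11: 1

The root is level 0 and the size-1 base case is level 11 (the tree spans levels 0 through 11, i.e. 12 levels counting the root), so the depth is the number of divisions: log_2(2048) = 11

The recursion tree depth is log_2(2048) = 11. At each level, the problem size is divided by 2, so it takes 11 divisions to reduce to a base case of size 1. The algorithm makes 1 recursive call at each level.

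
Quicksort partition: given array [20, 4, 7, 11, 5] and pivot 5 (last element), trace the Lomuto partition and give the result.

Lomuto partition with pivot = 5:

Initial array: [20, 4, 7, 11, 5]

arr[0]=20 > 5: no swap
arr[1]=4 <= 5: swap with position 0, array becomes [4, 20, 7, 11, 5]
arr[2]=7 > 5: no swap
arr[3]=11 > 5: no swap

Place pivot at position 1: [4, 5, 7, 11, 20]
Pivot position: 1

After partitioning with pivot 5, the array becomes [4, 5, 7, 11, 20]. The pivot is placed at index 1. All elements to the left of the pivot are <= 5, and all elements to the right are > 5.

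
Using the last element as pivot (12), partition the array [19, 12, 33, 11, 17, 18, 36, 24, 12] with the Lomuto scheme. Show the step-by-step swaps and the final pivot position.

Lomuto partition with pivot = 12:

Initial array: [19, 12, 33, 11, 17, 18, 36, 24, 12]

arr[0]=19 > 12: no swap
arr[1]=12 <= 12: swap with position 0, array becomes [12, 19, 33, 11, 17, 18, 36, 24, 12]
arr[2]=33 > 12: no swap
arr[3]=11 <= 12: swap with position 1, array becomes [12, 11, 33, 19, 17, 18, 36, 24, 12]
arr[4]=17 > 12: no swap
arr[5]=18 > 12: no swap
arr[6]=36 > 12: no swap
arr[7]=24 > 12: no swap

Place pivot at position 2: [12, 11, 12, 19, 17, 18, 36, 24, 33]
Pivot position: 2

After partitioning with pivot 12, the array becomes [12, 11, 12, 19, 17, 18, 36, 24, 33]. The pivot is placed at index 2. All elements to the left of the pivot are <= 12, and all elements to the right are > 12.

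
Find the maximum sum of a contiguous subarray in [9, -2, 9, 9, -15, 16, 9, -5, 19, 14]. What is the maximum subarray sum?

Using Kadane's algorithm on [9, -2, 9, 9, -15, 16, 9, -5, 19, 14]:

Scanning through the array:
Position 1 (value -2): max_ending_here = 7, max_so_far = 9
Position 2 (value 9): max_ending_here = 16, max_so_far = 16
Position 3 (value 9): max_ending_here = 25, max_so_far = 25
Position 4 (value -15): max_ending_here = 10, max_so_far = 25
Position 5 (value 16): max_ending_here = 26, max_so_far = 26
Position 6 (value 9): max_ending_here = 35, max_so_far = 35
Position 7 (value -5): max_ending_here = 30, max_so_far = 35
Position 8 (value 19): max_ending_here = 49, max_so_far = 49
Position 9 (value 14): max_ending_here = 63, max_so_far = 63

Maximum subarray: [9, -2, 9, 9, -15, 16, 9, -5, 19, 14]
Maximum sum: 63

The maximum subarray is [9, -2, 9, 9, -15, 16, 9, -5, 19, 14] with sum 63. This subarray runs from index 0 to index 9.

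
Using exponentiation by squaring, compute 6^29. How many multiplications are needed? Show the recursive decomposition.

Computing 6^29 by squaring (build up from 6^1; each line after the first costs one multiplication):

6^1 = 6
6^2 = (6^1)^2 = 6^2 = 36
6^3 = 6 * 6^2 = 6 * 36 = 216
6^6 = (6^3)^2 = 216^2 = 46656
6^7 = 6 * 6^6 = 6 * 46656 = 279936
6^14 = (6^7)^2 = 279936^2 = 78364164096
6^28 = (6^14)^2 = 78364164096^2 = 6140942214464815497216
6^29 = 6 * 6^28 = 6 * 6140942214464815497216 = 36845653286788892983296

Result: 36845653286788892983296
Multiplications needed: 7 (7 lines after 6^1)

6^29 = 36845653286788892983296. Using exponentiation by squaring, this requires 7 multiplications. The key idea: if the exponent is even, square the half-power; if odd, multiply by the base once.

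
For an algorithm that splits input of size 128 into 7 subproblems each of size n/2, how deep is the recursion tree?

For divide and conquer with division factor 2:

Problem sizes at each level:
Level 0: 128
Level 1: 64
Level 2: 32
Level 3: 16
Level 4: 8
Level 5: 4
Level 6: 2
Level 7: 1

The root is level 0 and the size-1 base case is level 7 (the tree spans levels 0 through 7, i.e. 8 levels counting the root), so the depth is the number of divisions: log_2(128) = 7

The recursion tree depth is log_2(128) = 7. At each level, the problem size is divided by 2, so it takes 7 divisions to reduce to a base case of size 1. The algorithm makes 7 recursive calls at each level.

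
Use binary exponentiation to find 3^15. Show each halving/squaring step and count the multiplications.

Computing 3^15 by squaring (build up from 3^1; each line after the first costs one multiplication):

3^1 = 3
3^2 = (3^1)^2 = 3^2 = 9
3^3 = 3 * 3^2 = 3 * 9 = 27
3^6 = (3^3)^2 = 27^2 = 729
3^7 = 3 * 3^6 = 3 * 729 = 2187
3^14 = (3^7)^2 = 2187^2 = 4782969
3^15 = 3 * 3^14 = 3 * 4782969 = 14348907

Result: 14348907
Multiplications needed: 6 (6 lines after 3^1)

3^15 = 14348907. Using exponentiation by squaring, this requires 6 multiplications. The key idea: if the exponent is even, square the half-power; if odd, multiply by the base once.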